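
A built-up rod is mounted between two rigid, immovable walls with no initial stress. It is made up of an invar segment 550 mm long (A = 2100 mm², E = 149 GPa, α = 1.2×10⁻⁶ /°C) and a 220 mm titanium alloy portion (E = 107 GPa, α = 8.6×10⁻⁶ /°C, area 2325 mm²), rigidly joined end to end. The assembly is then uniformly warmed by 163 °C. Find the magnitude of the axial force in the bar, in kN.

Free thermal expansion of the whole bar: Σ αᵢΔT Lᵢ = 1.2×10⁻⁶×163×550 + 8.6×10⁻⁶×163×220 = 0.416 mm.
The rigid supports impose zero overall length change; the single axial force P common to all segments must satisfy P Σ Lᵢ/(AᵢEᵢ) = δ_free.
The series flexibility is Σ Lᵢ/(AᵢEᵢ) = 550/(2100×149×10³) + 220/(2325×107×10³) = 2.642×10⁻⁶ mm/N.
So P = 0.416 / 2.642×10⁻⁶ = 157.4 kN, compressive.

P ≈ 157 kN (compressive)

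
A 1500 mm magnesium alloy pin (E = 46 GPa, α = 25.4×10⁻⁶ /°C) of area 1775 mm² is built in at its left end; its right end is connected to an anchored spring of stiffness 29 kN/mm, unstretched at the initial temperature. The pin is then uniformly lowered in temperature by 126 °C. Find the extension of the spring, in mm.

If the spring were absent the pin would shorten by αΔT L = 25.4×10⁻⁶ × 126 × 1500 = 4.801 mm.
Let P be the tensile force in the spring. The pin extends elastically by PL/(AE) and the spring stretches by P/k; together these equal δ_free.
So P = δ_free / [L/(AE) + 1/k] = 4.801 / [ 1500/(1775×46×10³) + 1/(29×10³) ].
P = 4.801 / 5.285×10⁻⁵ = 90830 N.
Spring extension = P/k = 90830/(29×10³) = 3.132 mm.

δ ≈ 3.13 mm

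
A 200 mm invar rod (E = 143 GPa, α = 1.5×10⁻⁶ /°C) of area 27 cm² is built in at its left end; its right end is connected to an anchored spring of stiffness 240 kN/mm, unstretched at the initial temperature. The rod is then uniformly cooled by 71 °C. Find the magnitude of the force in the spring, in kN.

P ≈ 4.55 kN

Free thermal contraction: δ_free = αΔT L = 1.5×10⁻⁶ × 71 × 200 = 0.0213 mm.
Let P be the tensile force in the spring. The rod extends elastically by PL/(AE) and the spring stretches by P/k; together these equal δ_free.
P [ L/(AE) + 1/k ] = δ_free → P [ 200/(2700×143×10³) + 1/(240×10³) ] = 0.0213.
P = 0.0213 / 4.685×10⁻⁶ = 4547 N.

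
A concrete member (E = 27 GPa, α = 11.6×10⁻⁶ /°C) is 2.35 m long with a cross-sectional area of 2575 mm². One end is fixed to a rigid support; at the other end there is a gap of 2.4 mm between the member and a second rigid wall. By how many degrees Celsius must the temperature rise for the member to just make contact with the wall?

Contact occurs when the free expansion equals the gap: αΔT L = 2.4 mm.
So ΔT = g/(αL) = 2.4/(11.6×10⁻⁶ × 2350) = 88.04 °C.

ΔT ≈ 88 °C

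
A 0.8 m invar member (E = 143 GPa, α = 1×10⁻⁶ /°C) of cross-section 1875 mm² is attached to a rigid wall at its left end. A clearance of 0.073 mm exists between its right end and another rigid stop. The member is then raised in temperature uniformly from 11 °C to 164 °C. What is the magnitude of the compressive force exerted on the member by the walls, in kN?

If the wall were absent the member would grow by αΔT L = 1×10⁻⁶ × 153 × 800 = 0.1224 mm.
This exceeds the 0.073 mm gap, so the wall pushes back. The portion of expansion that must be recovered elastically is δ_free − gap = 0.1224 − 0.073 = 0.0494 mm.
Compatibility: PL/(AE) = 0.0494 mm, so σ = P/A = E × (0.0494/800) = 8.83 MPa.
P = σA = 8.83 × 1875 = 16.56 kN.

P ≈ 16.6 kN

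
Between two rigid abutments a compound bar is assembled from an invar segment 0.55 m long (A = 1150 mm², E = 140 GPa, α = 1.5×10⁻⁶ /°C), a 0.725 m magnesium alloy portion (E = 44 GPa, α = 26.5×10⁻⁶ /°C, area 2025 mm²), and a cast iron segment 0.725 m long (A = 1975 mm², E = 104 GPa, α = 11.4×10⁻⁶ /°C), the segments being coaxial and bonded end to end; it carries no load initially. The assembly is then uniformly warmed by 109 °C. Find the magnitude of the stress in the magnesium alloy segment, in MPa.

Free thermal expansion of the whole bar: Σ αᵢΔT Lᵢ = 1.5×10⁻⁶×109×550 + 26.5×10⁻⁶×109×725 + 11.4×10⁻⁶×109×725 = 3.085 mm.
The rigid supports impose zero overall length change; the single axial force P common to all segments must satisfy P Σ Lᵢ/(AᵢEᵢ) = δ_free.
The series flexibility is Σ Lᵢ/(AᵢEᵢ) = 550/(1150×140×10³) + 725/(2025×44×10³) + 725/(1975×104×10³) = 1.508×10⁻⁵ mm/N.
Hence P = δ_free / Σ(L/AE) = 3.085/1.508×10⁻⁵ = 204.5 kN (compressive).
σ_{magnesium alloy} = P / A = 204500 / 2025 = 101 MPa.

σ ≈ 101 MPa (compressive)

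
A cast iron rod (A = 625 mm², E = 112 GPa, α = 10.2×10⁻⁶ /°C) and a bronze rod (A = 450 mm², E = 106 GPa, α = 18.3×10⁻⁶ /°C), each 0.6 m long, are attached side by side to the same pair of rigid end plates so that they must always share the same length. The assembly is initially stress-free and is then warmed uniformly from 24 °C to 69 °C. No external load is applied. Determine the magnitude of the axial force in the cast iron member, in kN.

Equilibrium of a rigid end plate with no external load gives equal and opposite internal forces ±P in the two members. Since α_{bronze} > α_{cast iron}, heating drives the bronze into compression and the cast iron into tension.
Compatibility of the two members (thermal + elastic change equal): (α₁ − α₂)ΔT = P·[1/(A₁E₁) + 1/(A₂E₂)].
|α₁ − α₂|·ΔT = 8.1×10⁻⁶ × 45 = 0.0003645.
1/(A₁E₁) + 1/(A₂E₂) = 1/(625×112×10³) + 1/(450×106×10³) = 3.525×10⁻⁸ N⁻¹.
So P = 0.0003645 / 3.525×10⁻⁸ = 10.34 kN.

P ≈ 10.3 kN (tensile in the cast iron)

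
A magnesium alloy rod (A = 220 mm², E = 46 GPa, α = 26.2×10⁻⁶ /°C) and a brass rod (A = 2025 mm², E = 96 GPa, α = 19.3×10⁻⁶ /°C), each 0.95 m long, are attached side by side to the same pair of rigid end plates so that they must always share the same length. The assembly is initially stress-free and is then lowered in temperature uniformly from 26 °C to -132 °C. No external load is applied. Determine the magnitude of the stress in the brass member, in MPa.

σ ≈ 5.18 MPa (compressive)

The magnesium alloy has the larger α, so on cooling it would change length more than the brass if both were free. The rigid plates force a common final length, so the magnesium alloy is put into tension and the brass into compression, with equal and opposite forces P (no external load).
Equating the net (thermal + elastic) strains gives |α₁ − α₂|·ΔT = P·[1/(A₁E₁) + 1/(A₂E₂)].
|α₁ − α₂|·ΔT = 6.9×10⁻⁶ × 158 = 0.00109.
1/(A₁E₁) + 1/(A₂E₂) = 1/(220×46×10³) + 1/(2025×96×10³) = 1.04×10⁻⁷ N⁻¹.
So P = 0.00109 / 1.04×10⁻⁷ = 10.49 kN.
σ_{brass} = P/A₂ = 10490/2025 = 5.179 MPa, compressive.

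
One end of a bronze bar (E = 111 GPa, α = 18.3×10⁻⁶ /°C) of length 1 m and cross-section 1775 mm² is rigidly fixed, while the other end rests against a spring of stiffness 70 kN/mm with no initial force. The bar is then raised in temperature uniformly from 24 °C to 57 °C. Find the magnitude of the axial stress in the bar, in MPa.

If the spring were absent the bar would lengthen by αΔT L = 18.3×10⁻⁶ × 33 × 1000 = 0.6039 mm.
Let P be the compressive force at the spring. The bar shortens elastically by PL/(AE) and the spring compresses by P/k; together these equal δ_free.
P [ L/(AE) + 1/k ] = δ_free → P [ 1000/(1775×111×10³) + 1/(70×10³) ] = 0.6039.
P = 0.6039 / 1.936×10⁻⁵ = 31190 N.
σ = P/A = 31190/1775 = 17.57 MPa.

σ ≈ 17.6 MPa (compressive)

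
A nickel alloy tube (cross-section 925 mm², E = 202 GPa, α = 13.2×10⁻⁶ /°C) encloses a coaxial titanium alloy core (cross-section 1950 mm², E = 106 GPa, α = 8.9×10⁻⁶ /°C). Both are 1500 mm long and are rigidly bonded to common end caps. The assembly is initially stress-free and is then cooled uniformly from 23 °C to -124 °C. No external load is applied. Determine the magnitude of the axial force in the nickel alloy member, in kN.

P ≈ 62 kN (tensile in the nickel alloy)

Equilibrium of a rigid end plate with no external load gives equal and opposite internal forces ±P in the two members. Since α_{nickel alloy} > α_{titanium alloy}, cooling drives the nickel alloy into tension and the titanium alloy into compression.
Setting the final lengths equal and cancelling L: (α₁ − α₂)ΔT = P/(A₁E₁) + P/(A₂E₂).
|α₁ − α₂|·ΔT = 4.3×10⁻⁶ × 147 = 0.0006321.
1/(A₁E₁) + 1/(A₂E₂) = 1/(925×202×10³) + 1/(1950×106×10³) = 1.019×10⁻⁸ N⁻¹.
So P = 0.0006321 / 1.019×10⁻⁸ = 62.03 kN.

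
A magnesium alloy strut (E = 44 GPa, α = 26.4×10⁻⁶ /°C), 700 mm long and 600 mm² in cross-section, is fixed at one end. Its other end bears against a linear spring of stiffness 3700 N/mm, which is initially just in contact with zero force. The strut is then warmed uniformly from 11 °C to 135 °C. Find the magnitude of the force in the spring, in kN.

If the spring were absent the strut would lengthen by αΔT L = 26.4×10⁻⁶ × 124 × 700 = 2.292 mm.
With a force P in the spring, the elastic change of the strut is PL/(AE) and that of the spring is P/k; compatibility requires their sum to equal δ_free.
P [ L/(AE) + 1/k ] = δ_free → P [ 700/(600×44×10³) + 1/(3700) ] = 2.292.
P = 2.292 / 0.0002968 = 7721 N.

P ≈ 7.72 kN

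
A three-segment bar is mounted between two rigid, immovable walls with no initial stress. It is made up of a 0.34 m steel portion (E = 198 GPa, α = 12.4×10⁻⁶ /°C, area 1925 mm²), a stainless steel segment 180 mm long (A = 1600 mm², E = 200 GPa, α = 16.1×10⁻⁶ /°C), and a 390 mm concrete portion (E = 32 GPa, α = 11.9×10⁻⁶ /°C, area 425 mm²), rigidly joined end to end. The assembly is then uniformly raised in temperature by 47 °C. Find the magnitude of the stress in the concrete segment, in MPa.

σ ≈ 43.1 MPa (compressive)

If the supports were absent, the total length change would be Σ αᵢΔT Lᵢ = 12.4×10⁻⁶×47×340 + 16.1×10⁻⁶×47×180 + 11.9×10⁻⁶×47×390 = 0.5525 mm.
Since the ends are fixed, an axial force P builds up, equal in every segment, with P · Σ Lᵢ/(AᵢEᵢ) = δ_free.
Σ Lᵢ/(AᵢEᵢ) = 340/(1925×198×10³) + 180/(1600×200×10³) + 390/(425×32×10³) = 3.013×10⁻⁵ mm/N.
So P = 0.5525 / 3.013×10⁻⁵ = 18.34 kN, compressive.
σ_{concrete} = P / A = 18340 / 425 = 43.14 MPa.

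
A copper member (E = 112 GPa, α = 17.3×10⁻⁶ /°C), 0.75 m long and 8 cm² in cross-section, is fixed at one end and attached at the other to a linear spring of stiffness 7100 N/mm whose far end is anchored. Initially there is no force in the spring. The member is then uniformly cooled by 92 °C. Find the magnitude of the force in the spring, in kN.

If the spring were absent the member would shorten by αΔT L = 17.3×10⁻⁶ × 92 × 750 = 1.194 mm.
With a force P in the spring, the elastic change of the member is PL/(AE) and that of the spring is P/k; compatibility requires their sum to equal δ_free.
P [ L/(AE) + 1/k ] = δ_free → P [ 750/(800×112×10³) + 1/(7100) ] = 1.194.
P = 1.194 / 0.0001492 = 8000 N.

P ≈ 8 kN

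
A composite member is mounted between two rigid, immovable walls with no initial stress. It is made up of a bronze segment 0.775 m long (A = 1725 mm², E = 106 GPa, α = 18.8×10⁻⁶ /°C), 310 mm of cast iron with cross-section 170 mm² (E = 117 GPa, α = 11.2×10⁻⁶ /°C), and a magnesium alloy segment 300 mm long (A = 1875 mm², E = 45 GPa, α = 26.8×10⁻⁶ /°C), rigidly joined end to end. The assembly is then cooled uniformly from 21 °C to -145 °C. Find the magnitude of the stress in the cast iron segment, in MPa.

With the walls removed the bar would change length by δ_free = Σ αᵢΔT Lᵢ = 18.8×10⁻⁶×166×775 + 11.2×10⁻⁶×166×310 + 26.8×10⁻⁶×166×300 = 4.33 mm.
The walls prevent any net length change, so an axial force P (same in every segment) develops. Compatibility: P · Σ Lᵢ/(AᵢEᵢ) = δ_free.
The series flexibility is Σ Lᵢ/(AᵢEᵢ) = 775/(1725×106×10³) + 310/(170×117×10³) + 300/(1875×45×10³) = 2.338×10⁻⁵ mm/N.
So P = 4.33 / 2.338×10⁻⁵ = 185.2 kN, tensile.
σ_{cast iron} = P / A = 185200 / 170 = 1089 MPa.

σ ≈ 1090 MPa (tensile)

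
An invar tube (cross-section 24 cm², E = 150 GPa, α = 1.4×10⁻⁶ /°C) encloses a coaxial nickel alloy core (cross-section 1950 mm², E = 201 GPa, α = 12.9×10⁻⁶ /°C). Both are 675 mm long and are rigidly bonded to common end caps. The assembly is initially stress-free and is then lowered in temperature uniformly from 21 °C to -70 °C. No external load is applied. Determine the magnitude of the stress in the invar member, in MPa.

Both members must finish at the same length. With the larger α, the nickel alloy tends to over-contract; the plates restrain it, putting the nickel alloy in tension and the invar in compression. With no external load the two internal forces are equal and opposite, magnitude P.
Equating the net (thermal + elastic) strains gives |α₁ − α₂|·ΔT = P·[1/(A₁E₁) + 1/(A₂E₂)].
|α₁ − α₂|·ΔT = 11.5×10⁻⁶ × 91 = 0.001046.
1/(A₁E₁) + 1/(A₂E₂) = 1/(2400×150×10³) + 1/(1950×201×10³) = 5.329×10⁻⁹ N⁻¹.
So P = 0.001046 / 5.329×10⁻⁹ = 196.4 kN.
σ_{invar} = P/A₁ = 196400/2400 = 81.82 MPa, compressive.

σ ≈ 81.8 MPa (compressive)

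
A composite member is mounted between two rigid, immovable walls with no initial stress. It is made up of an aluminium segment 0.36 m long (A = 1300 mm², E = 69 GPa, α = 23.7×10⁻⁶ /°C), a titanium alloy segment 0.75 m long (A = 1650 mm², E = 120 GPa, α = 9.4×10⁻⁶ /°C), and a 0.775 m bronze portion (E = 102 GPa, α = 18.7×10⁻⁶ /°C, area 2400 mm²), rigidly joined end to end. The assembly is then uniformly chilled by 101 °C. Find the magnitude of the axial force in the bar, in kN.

P ≈ 277 kN (tensile)

If the supports were absent, the total length change would be Σ αᵢΔT Lᵢ = 23.7×10⁻⁶×101×360 + 9.4×10⁻⁶×101×750 + 18.7×10⁻⁶×101×775 = 3.038 mm.
The rigid supports impose zero overall length change; the single axial force P common to all segments must satisfy P Σ Lᵢ/(AᵢEᵢ) = δ_free.
The series flexibility is Σ Lᵢ/(AᵢEᵢ) = 360/(1300×69×10³) + 750/(1650×120×10³) + 775/(2400×102×10³) = 1.097×10⁻⁵ mm/N.
P = 3.038 / 1.097×10⁻⁵ = 277000 N = 277 kN, tensile.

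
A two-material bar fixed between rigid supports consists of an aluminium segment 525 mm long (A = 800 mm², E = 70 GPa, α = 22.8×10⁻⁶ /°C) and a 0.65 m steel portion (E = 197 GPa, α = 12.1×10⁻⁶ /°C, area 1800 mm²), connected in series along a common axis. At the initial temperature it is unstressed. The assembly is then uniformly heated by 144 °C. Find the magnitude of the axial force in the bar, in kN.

P ≈ 255 kN (compressive)

With the walls removed the bar would change length by δ_free = Σ αᵢΔT Lᵢ = 22.8×10⁻⁶×144×525 + 12.1×10⁻⁶×144×650 = 2.856 mm.
The rigid supports impose zero overall length change; the single axial force P common to all segments must satisfy P Σ Lᵢ/(AᵢEᵢ) = δ_free.
The series flexibility is Σ Lᵢ/(AᵢEᵢ) = 525/(800×70×10³) + 650/(1800×197×10³) = 1.121×10⁻⁵ mm/N.
So P = 2.856 / 1.121×10⁻⁵ = 254.8 kN, compressive.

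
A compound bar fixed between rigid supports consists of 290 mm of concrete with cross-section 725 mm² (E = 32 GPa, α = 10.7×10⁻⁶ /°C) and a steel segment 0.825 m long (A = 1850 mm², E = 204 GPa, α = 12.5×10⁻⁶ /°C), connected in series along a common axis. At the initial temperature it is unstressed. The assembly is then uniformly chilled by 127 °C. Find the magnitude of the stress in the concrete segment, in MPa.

σ ≈ 160 MPa (tensile)

With the walls removed the bar would change length by δ_free = Σ αᵢΔT Lᵢ = 10.7×10⁻⁶×127×290 + 12.5×10⁻⁶×127×825 = 1.704 mm.
Since the ends are fixed, an axial force P builds up, equal in every segment, with P · Σ Lᵢ/(AᵢEᵢ) = δ_free.
Σ Lᵢ/(AᵢEᵢ) = 290/(725×32×10³) + 825/(1850×204×10³) = 1.469×10⁻⁵ mm/N.
So P = 1.704 / 1.469×10⁻⁵ = 116 kN, tensile.
σ_{concrete} = P / A = 116000 / 725 = 160 MPa.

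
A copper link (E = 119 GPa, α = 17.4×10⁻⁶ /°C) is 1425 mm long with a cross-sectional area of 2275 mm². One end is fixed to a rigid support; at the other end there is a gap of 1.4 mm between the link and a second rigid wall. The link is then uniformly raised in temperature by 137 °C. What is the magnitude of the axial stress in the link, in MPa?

Free thermal elongation = αΔT L = 17.4×10⁻⁶ × 137 × 1425 = 3.397 mm.
This exceeds the 1.4 mm gap, so the wall pushes back. The portion of expansion that must be recovered elastically is δ_free − gap = 3.397 − 1.4 = 1.997 mm.
Compatibility: PL/(AE) = 1.997 mm, so σ = P/A = E × (1.997/1425) = 166.8 MPa.

σ ≈ 167 MPa (compressive)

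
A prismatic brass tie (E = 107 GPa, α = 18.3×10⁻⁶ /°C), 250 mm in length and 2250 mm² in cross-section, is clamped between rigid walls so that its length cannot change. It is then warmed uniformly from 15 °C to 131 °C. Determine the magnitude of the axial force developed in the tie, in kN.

The ends cannot move, so σ = EαΔT = 107×10³ × 18.3×10⁻⁶ × 116 = 227.1 MPa.
P = AEαΔT = 2250 × 107×10³ × 18.3×10⁻⁶ × 116 = 511.1 kN (compressive).

P ≈ 511 kN (compressive)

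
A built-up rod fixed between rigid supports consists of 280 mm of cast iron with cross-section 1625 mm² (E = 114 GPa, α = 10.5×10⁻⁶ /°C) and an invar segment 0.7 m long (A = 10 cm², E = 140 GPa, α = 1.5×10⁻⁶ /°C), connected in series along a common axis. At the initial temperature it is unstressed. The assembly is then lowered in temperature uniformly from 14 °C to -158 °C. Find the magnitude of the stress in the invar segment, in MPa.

Free thermal contraction of the whole bar: Σ αᵢΔT Lᵢ = 10.5×10⁻⁶×172×280 + 1.5×10⁻⁶×172×700 = 0.6863 mm.
The walls prevent any net length change, so an axial force P (same in every segment) develops. Compatibility: P · Σ Lᵢ/(AᵢEᵢ) = δ_free.
The series flexibility is Σ Lᵢ/(AᵢEᵢ) = 280/(1625×114×10³) + 700/(1000×140×10³) = 6.511×10⁻⁶ mm/N.
Hence P = δ_free / Σ(L/AE) = 0.6863/6.511×10⁻⁶ = 105.4 kN (tensile).
σ_{invar} = P / A = 105400 / 1000 = 105.4 MPa.

σ ≈ 105 MPa (tensile)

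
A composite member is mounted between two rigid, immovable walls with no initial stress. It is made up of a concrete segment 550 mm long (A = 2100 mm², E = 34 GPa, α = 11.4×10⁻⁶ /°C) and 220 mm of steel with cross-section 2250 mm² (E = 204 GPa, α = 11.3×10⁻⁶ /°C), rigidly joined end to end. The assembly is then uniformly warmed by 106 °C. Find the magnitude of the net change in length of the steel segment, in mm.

|ΔL| ≈ 0.209 mm

If the supports were absent, the total length change would be Σ αᵢΔT Lᵢ = 11.4×10⁻⁶×106×550 + 11.3×10⁻⁶×106×220 = 0.9281 mm.
The walls prevent any net length change, so an axial force P (same in every segment) develops. Compatibility: P · Σ Lᵢ/(AᵢEᵢ) = δ_free.
The series flexibility is Σ Lᵢ/(AᵢEᵢ) = 550/(2100×34×10³) + 220/(2250×204×10³) = 8.182×10⁻⁶ mm/N.
P = 0.9281 / 8.182×10⁻⁶ = 113400 N = 113.4 kN, compressive.
For the steel segment, free thermal change = 11.3×10⁻⁶×106×220 = 0.2635 mm and elastic change from P = 113400×220/(2250×204×10³) = 0.05437 mm; these oppose, so the net change is 0.209 mm (segment lengthens).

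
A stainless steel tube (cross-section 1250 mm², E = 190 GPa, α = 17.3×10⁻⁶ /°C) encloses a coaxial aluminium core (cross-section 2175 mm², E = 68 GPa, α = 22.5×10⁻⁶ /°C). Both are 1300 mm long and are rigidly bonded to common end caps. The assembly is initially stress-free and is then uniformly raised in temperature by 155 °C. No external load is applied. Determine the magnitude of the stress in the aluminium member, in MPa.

Equilibrium of a rigid end plate with no external load gives equal and opposite internal forces ±P in the two members. Since α_{aluminium} > α_{stainless steel}, heating drives the aluminium into compression and the stainless steel into tension.
Compatibility of the two members (thermal + elastic change equal): (α₁ − α₂)ΔT = P·[1/(A₁E₁) + 1/(A₂E₂)].
|α₁ − α₂|·ΔT = 5.2×10⁻⁶ × 155 = 0.000806.
1/(A₁E₁) + 1/(A₂E₂) = 1/(1250×190×10³) + 1/(2175×68×10³) = 1.097×10⁻⁸ N⁻¹.
So P = 0.000806 / 1.097×10⁻⁸ = 73.46 kN.
σ_{aluminium} = P/A₂ = 73460/2175 = 33.78 MPa, compressive.

σ ≈ 33.8 MPa (compressive)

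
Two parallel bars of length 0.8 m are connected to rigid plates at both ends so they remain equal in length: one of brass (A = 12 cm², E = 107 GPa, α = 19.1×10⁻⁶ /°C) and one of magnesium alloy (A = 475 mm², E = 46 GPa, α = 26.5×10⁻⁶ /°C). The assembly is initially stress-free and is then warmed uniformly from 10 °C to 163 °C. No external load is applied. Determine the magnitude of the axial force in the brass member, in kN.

The magnesium alloy has the larger α, so on heating it would change length more than the brass if both were free. The rigid plates force a common final length, so the magnesium alloy is put into compression and the brass into tension, with equal and opposite forces P (no external load).
Setting the final lengths equal and cancelling L: (α₁ − α₂)ΔT = P/(A₁E₁) + P/(A₂E₂).
|α₁ − α₂|·ΔT = 7.4×10⁻⁶ × 153 = 0.001132.
1/(A₁E₁) + 1/(A₂E₂) = 1/(1200×107×10³) + 1/(475×46×10³) = 5.355×10⁻⁸ N⁻¹.
So P = 0.001132 / 5.355×10⁻⁸ = 21.14 kN.

P ≈ 21.1 kN (tensile in the brass)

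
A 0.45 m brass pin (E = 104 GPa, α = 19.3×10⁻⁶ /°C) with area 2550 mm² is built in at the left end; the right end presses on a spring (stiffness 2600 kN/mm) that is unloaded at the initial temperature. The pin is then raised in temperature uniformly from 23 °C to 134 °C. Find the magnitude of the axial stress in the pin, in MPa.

If the spring were absent the pin would lengthen by αΔT L = 19.3×10⁻⁶ × 111 × 450 = 0.964 mm.
With a force P in the spring, the elastic change of the pin is PL/(AE) and that of the spring is P/k; compatibility requires their sum to equal δ_free.
So P = δ_free / [L/(AE) + 1/k] = 0.964 / [ 450/(2550×104×10³) + 1/(2600×10³) ].
P = 0.964 / 2.081×10⁻⁶ = 463200 N.
σ = P/A = 463200/2550 = 181.6 MPa.

σ ≈ 182 MPa (compressive)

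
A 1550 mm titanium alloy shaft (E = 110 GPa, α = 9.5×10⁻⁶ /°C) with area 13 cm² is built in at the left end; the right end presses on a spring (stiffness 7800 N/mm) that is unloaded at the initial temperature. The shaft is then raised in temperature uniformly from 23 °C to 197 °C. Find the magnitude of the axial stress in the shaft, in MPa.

Free thermal expansion: δ_free = αΔT L = 9.5×10⁻⁶ × 174 × 1550 = 2.562 mm.
Let P be the compressive force at the spring. The shaft shortens elastically by PL/(AE) and the spring compresses by P/k; together these equal δ_free.
P [ L/(AE) + 1/k ] = δ_free → P [ 1550/(1300×110×10³) + 1/(7800) ] = 2.562.
P = 2.562 / 0.000139 = 18430 N.
σ = P/A = 18430/1300 = 14.17 MPa.

σ ≈ 14.2 MPa (compressive)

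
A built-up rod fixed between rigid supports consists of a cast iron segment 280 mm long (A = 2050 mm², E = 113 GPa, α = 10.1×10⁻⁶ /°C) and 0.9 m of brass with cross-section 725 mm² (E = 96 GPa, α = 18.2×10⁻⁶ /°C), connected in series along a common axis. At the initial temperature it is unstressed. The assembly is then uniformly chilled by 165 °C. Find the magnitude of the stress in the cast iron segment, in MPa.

σ ≈ 109 MPa (tensile)

Free thermal contraction of the whole bar: Σ αᵢΔT Lᵢ = 10.1×10⁻⁶×165×280 + 18.2×10⁻⁶×165×900 = 3.169 mm.
The walls prevent any net length change, so an axial force P (same in every segment) develops. Compatibility: P · Σ Lᵢ/(AᵢEᵢ) = δ_free.
Σ Lᵢ/(AᵢEᵢ) = 280/(2050×113×10³) + 900/(725×96×10³) = 1.414×10⁻⁵ mm/N.
P = 3.169 / 1.414×10⁻⁵ = 224100 N = 224.1 kN, tensile.
σ_{cast iron} = P / A = 224100 / 2050 = 109.3 MPa.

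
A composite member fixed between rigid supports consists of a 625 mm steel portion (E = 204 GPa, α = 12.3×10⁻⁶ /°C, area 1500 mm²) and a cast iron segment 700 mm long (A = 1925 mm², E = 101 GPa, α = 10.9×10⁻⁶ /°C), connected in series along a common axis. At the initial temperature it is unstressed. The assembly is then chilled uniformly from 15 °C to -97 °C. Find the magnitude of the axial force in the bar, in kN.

With the walls removed the bar would change length by δ_free = Σ αᵢΔT Lᵢ = 12.3×10⁻⁶×112×625 + 10.9×10⁻⁶×112×700 = 1.716 mm.
The rigid supports impose zero overall length change; the single axial force P common to all segments must satisfy P Σ Lᵢ/(AᵢEᵢ) = δ_free.
Σ Lᵢ/(AᵢEᵢ) = 625/(1500×204×10³) + 700/(1925×101×10³) = 5.643×10⁻⁶ mm/N.
P = 1.716 / 5.643×10⁻⁶ = 304000 N = 304 kN, tensile.

P ≈ 304 kN (tensile)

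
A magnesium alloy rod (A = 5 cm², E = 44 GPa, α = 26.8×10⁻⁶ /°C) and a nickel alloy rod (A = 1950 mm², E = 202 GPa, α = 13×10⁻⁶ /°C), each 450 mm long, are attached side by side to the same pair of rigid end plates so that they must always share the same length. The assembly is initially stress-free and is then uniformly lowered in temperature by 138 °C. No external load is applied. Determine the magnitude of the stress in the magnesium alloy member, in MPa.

σ ≈ 79.4 MPa (tensile)

The magnesium alloy has the larger α, so on cooling it would change length more than the nickel alloy if both were free. The rigid plates force a common final length, so the magnesium alloy is put into tension and the nickel alloy into compression, with equal and opposite forces P (no external load).
Equating the net (thermal + elastic) strains gives |α₁ − α₂|·ΔT = P·[1/(A₁E₁) + 1/(A₂E₂)].
|α₁ − α₂|·ΔT = 13.8×10⁻⁶ × 138 = 0.001904.
1/(A₁E₁) + 1/(A₂E₂) = 1/(500×44×10³) + 1/(1950×202×10³) = 4.799×10⁻⁸ N⁻¹.
So P = 0.001904 / 4.799×10⁻⁸ = 39.68 kN.
σ_{magnesium alloy} = P/A₁ = 39680/500 = 79.36 MPa, tensile.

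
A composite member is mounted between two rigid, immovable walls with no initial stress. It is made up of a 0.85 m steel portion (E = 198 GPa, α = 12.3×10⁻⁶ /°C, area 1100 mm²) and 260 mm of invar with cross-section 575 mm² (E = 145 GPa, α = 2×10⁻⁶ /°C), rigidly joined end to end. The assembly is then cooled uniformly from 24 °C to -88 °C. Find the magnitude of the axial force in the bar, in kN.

If the supports were absent, the total length change would be Σ αᵢΔT Lᵢ = 12.3×10⁻⁶×112×850 + 2×10⁻⁶×112×260 = 1.229 mm.
Since the ends are fixed, an axial force P builds up, equal in every segment, with P · Σ Lᵢ/(AᵢEᵢ) = δ_free.
Σ Lᵢ/(AᵢEᵢ) = 850/(1100×198×10³) + 260/(575×145×10³) = 7.021×10⁻⁶ mm/N.
Hence P = δ_free / Σ(L/AE) = 1.229/7.021×10⁻⁶ = 175.1 kN (tensile).

P ≈ 175 kN (tensile)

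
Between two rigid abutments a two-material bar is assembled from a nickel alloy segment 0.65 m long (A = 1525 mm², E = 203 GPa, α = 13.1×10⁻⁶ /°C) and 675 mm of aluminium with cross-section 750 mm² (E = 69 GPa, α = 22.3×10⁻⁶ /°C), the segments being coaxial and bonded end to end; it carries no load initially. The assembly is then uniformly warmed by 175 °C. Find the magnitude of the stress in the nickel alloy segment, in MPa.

σ ≈ 179 MPa (compressive)

With the walls removed the bar would change length by δ_free = Σ αᵢΔT Lᵢ = 13.1×10⁻⁶×175×650 + 22.3×10⁻⁶×175×675 = 4.124 mm.
The rigid supports impose zero overall length change; the single axial force P common to all segments must satisfy P Σ Lᵢ/(AᵢEᵢ) = δ_free.
The series flexibility is Σ Lᵢ/(AᵢEᵢ) = 650/(1525×203×10³) + 675/(750×69×10³) = 1.514×10⁻⁵ mm/N.
P = 4.124 / 1.514×10⁻⁵ = 272400 N = 272.4 kN, compressive.
σ_{nickel alloy} = P / A = 272400 / 1525 = 178.6 MPa.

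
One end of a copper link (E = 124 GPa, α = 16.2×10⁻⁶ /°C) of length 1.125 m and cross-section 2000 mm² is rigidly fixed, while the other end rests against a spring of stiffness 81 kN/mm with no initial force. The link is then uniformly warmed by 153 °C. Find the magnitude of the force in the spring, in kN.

P ≈ 165 kN

If the spring were absent the link would lengthen by αΔT L = 16.2×10⁻⁶ × 153 × 1125 = 2.788 mm.
Let P be the compressive force at the spring. The link shortens elastically by PL/(AE) and the spring compresses by P/k; together these equal δ_free.
P [ L/(AE) + 1/k ] = δ_free → P [ 1125/(2000×124×10³) + 1/(81×10³) ] = 2.788.
P = 2.788 / 1.688×10⁻⁵ = 165200 N.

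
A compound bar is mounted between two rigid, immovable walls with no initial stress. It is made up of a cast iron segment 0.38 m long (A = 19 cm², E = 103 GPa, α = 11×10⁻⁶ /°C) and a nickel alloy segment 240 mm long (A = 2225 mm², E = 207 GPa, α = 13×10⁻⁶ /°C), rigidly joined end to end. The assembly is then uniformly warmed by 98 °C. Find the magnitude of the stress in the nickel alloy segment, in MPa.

σ ≈ 131 MPa (compressive)

Free thermal expansion of the whole bar: Σ αᵢΔT Lᵢ = 11×10⁻⁶×98×380 + 13×10⁻⁶×98×240 = 0.7154 mm.
The rigid supports impose zero overall length change; the single axial force P common to all segments must satisfy P Σ Lᵢ/(AᵢEᵢ) = δ_free.
Σ Lᵢ/(AᵢEᵢ) = 380/(1900×103×10³) + 240/(2225×207×10³) = 2.463×10⁻⁶ mm/N.
So P = 0.7154 / 2.463×10⁻⁶ = 290.5 kN, compressive.
σ_{nickel alloy} = P / A = 290500 / 2225 = 130.6 MPa.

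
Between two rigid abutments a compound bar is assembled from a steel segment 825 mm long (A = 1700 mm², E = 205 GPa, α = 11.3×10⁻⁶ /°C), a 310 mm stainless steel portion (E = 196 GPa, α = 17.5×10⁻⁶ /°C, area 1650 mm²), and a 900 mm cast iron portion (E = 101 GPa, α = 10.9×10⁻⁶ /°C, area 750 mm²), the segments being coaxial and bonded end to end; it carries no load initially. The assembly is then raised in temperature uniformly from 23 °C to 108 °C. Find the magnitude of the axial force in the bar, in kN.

P ≈ 137 kN (compressive)

With the walls removed the bar would change length by δ_free = Σ αᵢΔT Lᵢ = 11.3×10⁻⁶×85×825 + 17.5×10⁻⁶×85×310 + 10.9×10⁻⁶×85×900 = 2.087 mm.
The walls prevent any net length change, so an axial force P (same in every segment) develops. Compatibility: P · Σ Lᵢ/(AᵢEᵢ) = δ_free.
Σ Lᵢ/(AᵢEᵢ) = 825/(1700×205×10³) + 310/(1650×196×10³) + 900/(750×101×10³) = 1.521×10⁻⁵ mm/N.
Hence P = δ_free / Σ(L/AE) = 2.087/1.521×10⁻⁵ = 137.3 kN (compressive).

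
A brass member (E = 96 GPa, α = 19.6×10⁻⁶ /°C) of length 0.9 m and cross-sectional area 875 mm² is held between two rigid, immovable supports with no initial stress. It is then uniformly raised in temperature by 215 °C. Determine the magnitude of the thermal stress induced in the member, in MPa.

The supports are rigid, so the total axial strain is zero. The restrained thermal strain is ε = αΔT = 19.6×10⁻⁶ × 215 = 4214×10⁻⁶.
σ = EαΔT = 96×10³ × 19.6×10⁻⁶ × 215 = 404.5 MPa (compressive; the member is trying to expand).

σ ≈ 405 MPa (compressive)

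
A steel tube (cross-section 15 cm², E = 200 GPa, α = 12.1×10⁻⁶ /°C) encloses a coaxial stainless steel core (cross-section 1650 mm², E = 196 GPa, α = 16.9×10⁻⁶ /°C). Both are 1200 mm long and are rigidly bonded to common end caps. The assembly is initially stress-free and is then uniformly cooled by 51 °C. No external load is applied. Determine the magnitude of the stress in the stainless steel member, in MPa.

σ ≈ 23.1 MPa (tensile)

The stainless steel has the larger α, so on cooling it would change length more than the steel if both were free. The rigid plates force a common final length, so the stainless steel is put into tension and the steel into compression, with equal and opposite forces P (no external load).
Setting the final lengths equal and cancelling L: (α₁ − α₂)ΔT = P/(A₁E₁) + P/(A₂E₂).
|α₁ − α₂|·ΔT = 4.8×10⁻⁶ × 51 = 0.0002448.
1/(A₁E₁) + 1/(A₂E₂) = 1/(1500×200×10³) + 1/(1650×196×10³) = 6.425×10⁻⁹ N⁻¹.
So P = 0.0002448 / 6.425×10⁻⁹ = 38.1 kN.
σ_{stainless steel} = P/A₂ = 38100/1650 = 23.09 MPa, tensile.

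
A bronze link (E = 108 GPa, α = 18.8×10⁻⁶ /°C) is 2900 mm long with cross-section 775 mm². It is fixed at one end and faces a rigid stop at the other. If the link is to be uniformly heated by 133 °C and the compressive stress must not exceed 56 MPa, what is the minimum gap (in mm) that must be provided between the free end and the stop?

Free expansion if unrestrained: δ_free = αΔT L = 18.8×10⁻⁶ × 133 × 2900 = 7.251 mm.
A stress of 56 MPa corresponds to the wall pushing the link back by σL/E = 56×2900/(108×10³) = 1.504 mm.
The gap must absorb the remainder: g_min = 7.251 − 1.504 = 5.747 mm.

g ≈ 5.75 mm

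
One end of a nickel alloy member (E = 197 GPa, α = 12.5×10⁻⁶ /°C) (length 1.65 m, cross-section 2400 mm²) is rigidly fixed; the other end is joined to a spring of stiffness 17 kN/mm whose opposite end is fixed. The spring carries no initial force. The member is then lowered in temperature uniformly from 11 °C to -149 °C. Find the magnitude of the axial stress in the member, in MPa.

σ ≈ 22.1 MPa (tensile)

If the spring were absent the member would shorten by αΔT L = 12.5×10⁻⁶ × 160 × 1650 = 3.3 mm.
With a force P in the spring, the elastic change of the member is PL/(AE) and that of the spring is P/k; compatibility requires their sum to equal δ_free.
P [ L/(AE) + 1/k ] = δ_free → P [ 1650/(2400×197×10³) + 1/(17×10³) ] = 3.3.
P = 3.3 / 6.231×10⁻⁵ = 52960 N.
σ = P/A = 52960/2400 = 22.07 MPa.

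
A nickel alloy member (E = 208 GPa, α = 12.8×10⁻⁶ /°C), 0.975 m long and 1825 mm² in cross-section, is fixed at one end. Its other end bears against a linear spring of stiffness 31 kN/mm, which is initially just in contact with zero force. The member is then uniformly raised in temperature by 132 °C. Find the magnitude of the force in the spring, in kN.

P ≈ 47.3 kN

Free thermal expansion: δ_free = αΔT L = 12.8×10⁻⁶ × 132 × 975 = 1.647 mm.
Let P be the compressive force at the spring. The member shortens elastically by PL/(AE) and the spring compresses by P/k; together these equal δ_free.
P [ L/(AE) + 1/k ] = δ_free → P [ 975/(1825×208×10³) + 1/(31×10³) ] = 1.647.
P = 1.647 / 3.483×10⁻⁵ = 47300 N.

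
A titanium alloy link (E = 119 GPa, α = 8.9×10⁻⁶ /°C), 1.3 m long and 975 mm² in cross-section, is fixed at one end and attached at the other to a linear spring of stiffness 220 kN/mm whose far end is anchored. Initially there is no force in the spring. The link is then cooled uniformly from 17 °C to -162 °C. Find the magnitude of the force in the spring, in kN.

P ≈ 131 kN

The unrestrained thermal change is αΔT L = 8.9×10⁻⁶ × 179 × 1300 = 2.071 mm.
With a force P in the spring, the elastic change of the link is PL/(AE) and that of the spring is P/k; compatibility requires their sum to equal δ_free.
So P = δ_free / [L/(AE) + 1/k] = 2.071 / [ 1300/(975×119×10³) + 1/(220×10³) ].
P = 2.071 / 1.575×10⁻⁵ = 131500 N.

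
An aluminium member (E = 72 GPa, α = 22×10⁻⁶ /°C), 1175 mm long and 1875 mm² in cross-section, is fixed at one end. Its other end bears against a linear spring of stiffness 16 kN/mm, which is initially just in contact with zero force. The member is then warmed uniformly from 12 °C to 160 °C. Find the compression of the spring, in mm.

Free thermal expansion: δ_free = αΔT L = 22×10⁻⁶ × 148 × 1175 = 3.826 mm.
Let P be the compressive force at the spring. The member shortens elastically by PL/(AE) and the spring compresses by P/k; together these equal δ_free.
P [ L/(AE) + 1/k ] = δ_free → P [ 1175/(1875×72×10³) + 1/(16×10³) ] = 3.826.
P = 3.826 / 7.12×10⁻⁵ = 53730 N.
Spring compression = P/k = 53730/(16×10³) = 3.358 mm.

δ ≈ 3.36 mm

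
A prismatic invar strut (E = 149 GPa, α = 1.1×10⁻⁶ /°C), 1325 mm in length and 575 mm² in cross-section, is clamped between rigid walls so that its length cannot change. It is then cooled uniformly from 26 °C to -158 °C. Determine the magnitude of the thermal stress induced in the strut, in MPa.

σ ≈ 30.2 MPa (tensile)

With length fixed, the mechanical strain must cancel the thermal strain αΔT = 1.1×10⁻⁶ × 184 = 202.4×10⁻⁶.
σ = EαΔT = 149×10³ × 1.1×10⁻⁶ × 184 = 30.16 MPa (tensile; the strut is trying to contract).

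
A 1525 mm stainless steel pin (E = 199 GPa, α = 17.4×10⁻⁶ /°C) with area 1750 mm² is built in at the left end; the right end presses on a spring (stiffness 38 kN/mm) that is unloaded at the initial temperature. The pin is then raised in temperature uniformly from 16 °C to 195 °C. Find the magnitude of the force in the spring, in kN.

P ≈ 155 kN

The unrestrained thermal change is αΔT L = 17.4×10⁻⁶ × 179 × 1525 = 4.75 mm.
With a force P in the spring, the elastic change of the pin is PL/(AE) and that of the spring is P/k; compatibility requires their sum to equal δ_free.
P [ L/(AE) + 1/k ] = δ_free → P [ 1525/(1750×199×10³) + 1/(38×10³) ] = 4.75.
P = 4.75 / 3.069×10⁻⁵ = 154700 N.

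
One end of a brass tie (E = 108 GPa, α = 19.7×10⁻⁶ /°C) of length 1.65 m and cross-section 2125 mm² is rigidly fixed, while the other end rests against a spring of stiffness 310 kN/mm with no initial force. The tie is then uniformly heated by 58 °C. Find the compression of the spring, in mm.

δ ≈ 0.584 mm

If the spring were absent the tie would lengthen by αΔT L = 19.7×10⁻⁶ × 58 × 1650 = 1.885 mm.
With a force P in the spring, the elastic change of the tie is PL/(AE) and that of the spring is P/k; compatibility requires their sum to equal δ_free.
P [ L/(AE) + 1/k ] = δ_free → P [ 1650/(2125×108×10³) + 1/(310×10³) ] = 1.885.
P = 1.885 / 1.042×10⁻⁵ = 181000 N.
Spring compression = P/k = 181000/(310×10³) = 0.5839 mm.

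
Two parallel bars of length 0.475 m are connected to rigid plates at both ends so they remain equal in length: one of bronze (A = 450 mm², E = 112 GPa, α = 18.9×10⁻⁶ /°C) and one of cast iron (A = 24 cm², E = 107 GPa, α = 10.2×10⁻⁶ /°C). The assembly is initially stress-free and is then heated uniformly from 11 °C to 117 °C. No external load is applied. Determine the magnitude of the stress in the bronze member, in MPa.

Equilibrium of a rigid end plate with no external load gives equal and opposite internal forces ±P in the two members. Since α_{bronze} > α_{cast iron}, heating drives the bronze into compression and the cast iron into tension.
Compatibility of the two members (thermal + elastic change equal): (α₁ − α₂)ΔT = P·[1/(A₁E₁) + 1/(A₂E₂)].
|α₁ − α₂|·ΔT = 8.7×10⁻⁶ × 106 = 0.0009222.
1/(A₁E₁) + 1/(A₂E₂) = 1/(450×112×10³) + 1/(2400×107×10³) = 2.374×10⁻⁸ N⁻¹.
So P = 0.0009222 / 2.374×10⁻⁸ = 38.85 kN.
σ_{bronze} = P/A₁ = 38850/450 = 86.34 MPa, compressive.

σ ≈ 86.3 MPa (compressive)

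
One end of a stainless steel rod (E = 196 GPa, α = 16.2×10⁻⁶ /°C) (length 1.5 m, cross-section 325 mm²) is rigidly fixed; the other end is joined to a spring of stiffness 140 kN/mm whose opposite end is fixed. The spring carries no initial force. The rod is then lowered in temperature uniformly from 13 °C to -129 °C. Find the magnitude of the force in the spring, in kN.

The unrestrained thermal change is αΔT L = 16.2×10⁻⁶ × 142 × 1500 = 3.451 mm.
Let P be the tensile force in the spring. The rod extends elastically by PL/(AE) and the spring stretches by P/k; together these equal δ_free.
P [ L/(AE) + 1/k ] = δ_free → P [ 1500/(325×196×10³) + 1/(140×10³) ] = 3.451.
P = 3.451 / 3.069×10⁻⁵ = 112400 N.

P ≈ 112 kN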